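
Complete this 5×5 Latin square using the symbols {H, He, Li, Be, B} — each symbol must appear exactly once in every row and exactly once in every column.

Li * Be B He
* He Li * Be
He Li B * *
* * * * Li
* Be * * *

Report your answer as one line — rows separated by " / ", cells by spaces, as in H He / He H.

Li H Be B He / B He Li H Be / He Li B Be H / Be B H He Li / H Be He Li B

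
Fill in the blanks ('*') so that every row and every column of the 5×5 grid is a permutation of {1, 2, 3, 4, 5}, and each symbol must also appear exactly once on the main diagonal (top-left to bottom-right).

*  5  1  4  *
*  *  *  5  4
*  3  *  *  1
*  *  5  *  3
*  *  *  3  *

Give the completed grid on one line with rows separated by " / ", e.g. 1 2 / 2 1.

(r1,c5) = 2
(r3,c4) = 2
(r4,c4) = 1
(r5,c5) = 5
(r1,c1) = 3
(r2,c2) = 2
(r2,c3) = 3
(r3,c3) = 4
(r4,c2) = 4
(r5,c2) = 1
(r5,c3) = 2
(r2,c1) = 1
(r3,c1) = 5
(r4,c1) = 2
(r5,c1) = 4

3 5 1 4 2 / 1 2 3 5 4 / 5 3 4 2 1 / 2 4 5 1 3 / 4 1 2 3 5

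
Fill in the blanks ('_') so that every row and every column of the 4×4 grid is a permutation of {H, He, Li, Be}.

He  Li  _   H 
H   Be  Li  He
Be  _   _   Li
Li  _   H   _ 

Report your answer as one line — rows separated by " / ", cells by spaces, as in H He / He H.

He Li Be H / H Be Li He / Be H He Li / Li He H Be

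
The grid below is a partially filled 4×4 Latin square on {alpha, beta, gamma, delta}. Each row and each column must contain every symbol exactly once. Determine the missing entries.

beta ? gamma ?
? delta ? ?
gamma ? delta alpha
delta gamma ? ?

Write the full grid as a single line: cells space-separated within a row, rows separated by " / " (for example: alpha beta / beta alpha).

row 1 has {beta,gamma}; column 2 has {gamma,delta} — only alpha is left for (r1,c2).
row 1 has {alpha,beta,gamma}; column 4 has {alpha} — only delta is left for (r1,c4).
row 2 has {delta}; column 1 has {beta,gamma,delta} — only alpha is left for (r2,c1).
row 2 has {alpha,delta}; column 3 has {gamma,delta} — only beta is left for (r2,c3).
row 2 has {alpha,beta,delta}; column 4 has {alpha,delta} — only gamma is left for (r2,c4).
row 3 has {alpha,gamma,delta}; column 2 has {alpha,gamma,delta} — only beta is left for (r3,c2).
row 4 has {gamma,delta}; column 3 has {beta,gamma,delta} — only alpha is left for (r4,c3).
row 4 has {alpha,gamma,delta}; column 4 has {alpha,gamma,delta} — only beta is left for (r4,c4).

beta alpha gamma delta / alpha delta beta gamma / gamma beta delta alpha / delta gamma alpha beta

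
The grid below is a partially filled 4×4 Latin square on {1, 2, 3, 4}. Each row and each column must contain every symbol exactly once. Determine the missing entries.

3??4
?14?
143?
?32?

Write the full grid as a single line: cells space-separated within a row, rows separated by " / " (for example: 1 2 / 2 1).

At row 1, column 2: row 1 has {3,4}; column 2 has {1,3,4}; that leaves 2.
At row 1, column 3: row 1 has {2,3,4}; column 3 has {2,3,4}; that leaves 1.
At row 2, column 1: row 2 has {1,4}; column 1 has {1,3}; that leaves 2.
At row 2, column 4: row 2 has {1,2,4}; column 4 has {4}; that leaves 3.
At row 3, column 4: row 3 has {1,3,4}; column 4 has {3,4}; that leaves 2.
At row 4, column 1: row 4 has {2,3}; column 1 has {1,2,3}; that leaves 4.
At row 4, column 4: row 4 has {2,3,4}; column 4 has {2,3,4}; that leaves 1.

3 2 1 4 / 2 1 4 3 / 1 4 3 2 / 4 3 2 1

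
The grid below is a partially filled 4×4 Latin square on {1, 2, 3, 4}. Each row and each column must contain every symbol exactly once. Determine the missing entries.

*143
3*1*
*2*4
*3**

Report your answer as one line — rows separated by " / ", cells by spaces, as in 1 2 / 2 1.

2 1 4 3 / 3 4 1 2 / 1 2 3 4 / 4 3 2 1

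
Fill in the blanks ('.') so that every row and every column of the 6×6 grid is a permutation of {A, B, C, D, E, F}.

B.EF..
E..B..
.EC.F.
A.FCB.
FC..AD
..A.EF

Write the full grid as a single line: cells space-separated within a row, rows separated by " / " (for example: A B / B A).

B A E F D C / E F D B C A / D E C A F B / A D F C B E / F C B E A D / C B A D E F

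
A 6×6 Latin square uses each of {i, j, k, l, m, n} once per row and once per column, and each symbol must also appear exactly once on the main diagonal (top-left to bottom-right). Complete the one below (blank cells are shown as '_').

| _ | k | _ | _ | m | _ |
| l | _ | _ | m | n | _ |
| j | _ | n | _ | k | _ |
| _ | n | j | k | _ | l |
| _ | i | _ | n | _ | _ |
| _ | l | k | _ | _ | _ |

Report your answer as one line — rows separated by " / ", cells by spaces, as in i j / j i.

i k l j m n / l j i m n k / j m n l k i / m n j k i l / k i m n l j / n l k i j m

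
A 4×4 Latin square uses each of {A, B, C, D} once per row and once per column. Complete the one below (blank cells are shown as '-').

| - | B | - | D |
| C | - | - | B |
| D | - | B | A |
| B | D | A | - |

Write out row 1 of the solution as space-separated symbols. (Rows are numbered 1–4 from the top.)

A B C D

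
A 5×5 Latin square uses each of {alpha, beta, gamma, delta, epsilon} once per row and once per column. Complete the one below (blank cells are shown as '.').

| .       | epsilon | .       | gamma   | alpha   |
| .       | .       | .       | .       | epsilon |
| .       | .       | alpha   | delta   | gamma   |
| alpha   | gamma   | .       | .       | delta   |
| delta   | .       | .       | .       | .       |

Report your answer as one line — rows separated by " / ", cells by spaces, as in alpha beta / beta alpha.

Cell (r1,c1): row 1 has {alpha,gamma,epsilon}; column 1 has {alpha,delta} → beta.
Cell (r1,c3): row 1 has {alpha,beta,gamma,epsilon}; column 3 has {alpha} → delta.
Cell (r2,c1): row 2 has {epsilon}; column 1 has {alpha,beta,delta} → gamma.
Cell (r2,c3): row 2 has {gamma,epsilon}; column 3 has {alpha,delta} → beta.
Cell (r2,c4): row 2 has {beta,gamma,epsilon}; column 4 has {gamma,delta} → alpha.
Cell (r3,c1): row 3 has {alpha,gamma,delta}; column 1 has {alpha,beta,gamma,delta} → epsilon.
Cell (r3,c2): row 3 has {alpha,gamma,delta,epsilon}; column 2 has {gamma,epsilon} → beta.
Cell (r4,c3): row 4 has {alpha,gamma,delta}; column 3 has {alpha,beta,delta} → epsilon.
Cell (r4,c4): row 4 has {alpha,gamma,delta,epsilon}; column 4 has {alpha,gamma,delta} → beta.
Cell (r5,c2): row 5 has {delta}; column 2 has {beta,gamma,epsilon} → alpha.
Cell (r5,c3): row 5 has {alpha,delta}; column 3 has {alpha,beta,delta,epsilon} → gamma.
Cell (r5,c4): row 5 has {alpha,gamma,delta}; column 4 has {alpha,beta,gamma,delta} → epsilon.
Cell (r5,c5): row 5 has {alpha,gamma,delta,epsilon}; column 5 has {alpha,gamma,delta,epsilon} → beta.
Cell (r2,c2): row 2 has {alpha,beta,gamma,epsilon}; column 2 has {alpha,beta,gamma,epsilon} → delta.

beta epsilon delta gamma alpha / gamma delta beta alpha epsilon / epsilon beta alpha delta gamma / alpha gamma epsilon beta delta / delta alpha gamma epsilon beta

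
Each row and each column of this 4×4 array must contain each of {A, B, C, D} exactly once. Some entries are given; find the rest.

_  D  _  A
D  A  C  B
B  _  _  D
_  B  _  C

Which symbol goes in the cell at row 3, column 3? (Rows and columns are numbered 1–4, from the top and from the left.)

A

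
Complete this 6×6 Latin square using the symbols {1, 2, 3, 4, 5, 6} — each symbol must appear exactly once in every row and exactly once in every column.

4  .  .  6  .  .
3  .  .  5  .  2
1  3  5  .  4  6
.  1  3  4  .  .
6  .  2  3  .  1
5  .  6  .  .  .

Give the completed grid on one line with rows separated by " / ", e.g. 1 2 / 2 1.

(r1,c3): row 1 has {4,6}; column 3 has {2,3,5,6}, so it must be 1.
(r2,c3): row 2 has {2,3,5}; column 3 has {1,2,3,5,6}, so it must be 4.
(r3,c4): row 3 has {1,3,4,5,6}; column 4 has {3,4,5,6}, so it must be 2.
(r4,c1): row 4 has {1,3,4}; column 1 has {1,3,4,5,6}, so it must be 2.
(r4,c6): row 4 has {1,2,3,4}; column 6 has {1,2,6}, so it must be 5.
(r5,c5): row 5 has {1,2,3,6}; column 5 has {4}, so it must be 5.
(r6,c4): row 6 has {5,6}; column 4 has {2,3,4,5,6}, so it must be 1.
(r1,c6): row 1 has {1,4,6}; column 6 has {1,2,5,6}, so it must be 3.
(r2,c2): row 2 has {2,3,4,5}; column 2 has {1,3}, so it must be 6.
(r2,c5): row 2 has {2,3,4,5,6}; column 5 has {4,5}, so it must be 1.
(r4,c5): row 4 has {1,2,3,4,5}; column 5 has {1,4,5}, so it must be 6.
(r5,c2): row 5 has {1,2,3,5,6}; column 2 has {1,3,6}, so it must be 4.
(r6,c2): row 6 has {1,5,6}; column 2 has {1,3,4,6}, so it must be 2.
(r6,c5): row 6 has {1,2,5,6}; column 5 has {1,4,5,6}, so it must be 3.
(r6,c6): row 6 has {1,2,3,5,6}; column 6 has {1,2,3,5,6}, so it must be 4.
(r1,c2): row 1 has {1,3,4,6}; column 2 has {1,2,3,4,6}, so it must be 5.
(r1,c5): row 1 has {1,3,4,5,6}; column 5 has {1,3,4,5,6}, so it must be 2.

4 5 1 6 2 3 / 3 6 4 5 1 2 / 1 3 5 2 4 6 / 2 1 3 4 6 5 / 6 4 2 3 5 1 / 5 2 6 1 3 4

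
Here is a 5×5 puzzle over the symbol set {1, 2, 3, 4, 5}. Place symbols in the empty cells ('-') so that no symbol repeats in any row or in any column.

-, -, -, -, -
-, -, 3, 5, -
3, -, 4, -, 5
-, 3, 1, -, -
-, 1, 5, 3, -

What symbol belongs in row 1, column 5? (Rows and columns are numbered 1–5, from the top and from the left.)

3

(r1,c3) = 2
(r3,c2) = 2
(r3,c4) = 1
(r1,c4) = 4
(r2,c2) = 4
(r4,c4) = 2
(r4,c5) = 4
(r5,c5) = 2
(r1,c2) = 5
(r2,c5) = 1
(r4,c1) = 5
(r5,c1) = 4
(r1,c1) = 1
(r1,c5) = 3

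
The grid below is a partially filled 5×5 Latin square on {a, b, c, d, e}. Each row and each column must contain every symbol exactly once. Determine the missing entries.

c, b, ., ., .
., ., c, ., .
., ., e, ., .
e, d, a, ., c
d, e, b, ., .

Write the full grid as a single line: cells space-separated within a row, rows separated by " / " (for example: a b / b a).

(r1,c3) = d
(r2,c2) = a
(r3,c2) = c
(r4,c4) = b
(r5,c5) = a
(r1,c5) = e
(r2,c1) = b
(r2,c5) = d
(r3,c1) = a
(r3,c4) = d
(r3,c5) = b
(r5,c4) = c
(r1,c4) = a
(r2,c4) = e

c b d a e / b a c e d / a c e d b / e d a b c / d e b c a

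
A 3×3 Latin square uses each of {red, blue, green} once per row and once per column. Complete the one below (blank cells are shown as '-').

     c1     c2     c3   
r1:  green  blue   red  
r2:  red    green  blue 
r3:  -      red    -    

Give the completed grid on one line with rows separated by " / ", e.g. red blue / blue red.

(r3,c1) = blue
(r3,c3) = green

green blue red / red green blue / blue red green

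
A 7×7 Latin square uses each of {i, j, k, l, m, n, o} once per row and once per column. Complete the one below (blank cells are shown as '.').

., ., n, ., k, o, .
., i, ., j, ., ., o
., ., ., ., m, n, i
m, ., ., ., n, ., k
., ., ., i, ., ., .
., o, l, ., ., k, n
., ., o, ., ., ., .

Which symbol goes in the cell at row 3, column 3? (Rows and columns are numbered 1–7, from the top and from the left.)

j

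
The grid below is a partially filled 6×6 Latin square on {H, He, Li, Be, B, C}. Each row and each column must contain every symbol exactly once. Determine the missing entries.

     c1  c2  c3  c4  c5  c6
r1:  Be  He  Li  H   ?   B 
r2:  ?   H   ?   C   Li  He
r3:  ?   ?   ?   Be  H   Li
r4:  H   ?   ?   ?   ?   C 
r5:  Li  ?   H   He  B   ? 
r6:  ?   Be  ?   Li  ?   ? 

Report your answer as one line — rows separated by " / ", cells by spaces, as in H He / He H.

Be He Li H C B / B H Be C Li He / He B C Be H Li / H Li He B Be C / Li C H He B Be / C Be B Li He H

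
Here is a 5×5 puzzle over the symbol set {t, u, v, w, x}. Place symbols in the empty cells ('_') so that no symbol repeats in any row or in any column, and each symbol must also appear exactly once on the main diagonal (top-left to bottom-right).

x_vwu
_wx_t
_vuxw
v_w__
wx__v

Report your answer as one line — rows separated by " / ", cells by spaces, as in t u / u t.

x t v w u / u w x v t / t v u x w / v u w t x / w x t u v

(r1,c2): row 1 has {u,v,w,x}; column 2 has {v,w,x}, so it must be t.
(r2,c1): row 2 has {t,w,x}; column 1 has {v,w,x}, so it must be u.
(r2,c4): row 2 has {t,u,w,x}; column 4 has {w,x}, so it must be v.
(r3,c1): row 3 has {u,v,w,x}; column 1 has {u,v,w,x}, so it must be t.
(r4,c2): row 4 has {v,w}; column 2 has {t,v,w,x}, so it must be u.
(r4,c4): row 4 has {u,v,w}; column 4 has {v,w,x}; the diagonal has {u,v,w,x}, so it must be t.
(r4,c5): row 4 has {t,u,v,w}; column 5 has {t,u,v,w}, so it must be x.
(r5,c3): row 5 has {v,w,x}; column 3 has {u,v,w,x}, so it must be t.
(r5,c4): row 5 has {t,v,w,x}; column 4 has {t,v,w,x}, so it must be u.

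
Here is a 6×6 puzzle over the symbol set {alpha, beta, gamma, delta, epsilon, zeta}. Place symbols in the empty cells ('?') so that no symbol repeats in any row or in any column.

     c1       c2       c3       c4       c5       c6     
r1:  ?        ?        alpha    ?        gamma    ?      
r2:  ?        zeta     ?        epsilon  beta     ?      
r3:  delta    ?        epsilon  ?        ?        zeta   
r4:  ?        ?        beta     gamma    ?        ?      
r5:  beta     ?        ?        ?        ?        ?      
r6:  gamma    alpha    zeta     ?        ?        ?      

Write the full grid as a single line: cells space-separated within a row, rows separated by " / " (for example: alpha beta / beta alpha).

epsilon beta alpha zeta gamma delta / alpha zeta delta epsilon beta gamma / delta gamma epsilon beta alpha zeta / zeta epsilon beta gamma delta alpha / beta delta gamma alpha zeta epsilon / gamma alpha zeta delta epsilon beta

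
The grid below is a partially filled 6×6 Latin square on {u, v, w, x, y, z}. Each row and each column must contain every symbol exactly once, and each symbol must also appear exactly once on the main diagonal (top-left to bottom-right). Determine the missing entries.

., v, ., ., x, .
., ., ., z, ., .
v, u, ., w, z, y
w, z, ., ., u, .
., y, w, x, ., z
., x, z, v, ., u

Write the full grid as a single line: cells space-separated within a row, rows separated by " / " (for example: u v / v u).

z v y u x w / x w u z y v / v u x w z y / w z v y u x / u y w x v z / y x z v w u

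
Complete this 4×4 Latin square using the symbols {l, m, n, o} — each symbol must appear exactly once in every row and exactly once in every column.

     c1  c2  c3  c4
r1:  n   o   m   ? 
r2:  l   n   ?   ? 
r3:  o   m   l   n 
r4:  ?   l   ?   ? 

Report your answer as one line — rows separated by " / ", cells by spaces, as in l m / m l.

n o m l / l n o m / o m l n / m l n o

At row 1, column 4: row 1 has {m,n,o}; column 4 has {n}; that leaves l.
At row 2, column 3: row 2 has {l,n}; column 3 has {l,m}; that leaves o.
At row 2, column 4: row 2 has {l,n,o}; column 4 has {l,n}; that leaves m.
At row 4, column 1: row 4 has {l}; column 1 has {l,n,o}; that leaves m.
At row 4, column 3: row 4 has {l,m}; column 3 has {l,m,o}; that leaves n.
At row 4, column 4: row 4 has {l,m,n}; column 4 has {l,m,n}; that leaves o.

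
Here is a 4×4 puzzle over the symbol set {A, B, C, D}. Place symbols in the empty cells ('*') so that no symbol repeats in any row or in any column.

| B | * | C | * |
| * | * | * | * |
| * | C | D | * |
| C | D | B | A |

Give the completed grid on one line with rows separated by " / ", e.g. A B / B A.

B A C D / D B A C / A C D B / C D B A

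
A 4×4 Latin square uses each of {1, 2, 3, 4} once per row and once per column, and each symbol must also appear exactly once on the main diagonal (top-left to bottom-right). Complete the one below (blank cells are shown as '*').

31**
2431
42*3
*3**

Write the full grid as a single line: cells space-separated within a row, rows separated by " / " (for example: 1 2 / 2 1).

(r3,c3) = 1
(r4,c1) = 1
(r4,c4) = 2
(r1,c4) = 4
(r4,c3) = 4
(r1,c3) = 2

3 1 2 4 / 2 4 3 1 / 4 2 1 3 / 1 3 4 2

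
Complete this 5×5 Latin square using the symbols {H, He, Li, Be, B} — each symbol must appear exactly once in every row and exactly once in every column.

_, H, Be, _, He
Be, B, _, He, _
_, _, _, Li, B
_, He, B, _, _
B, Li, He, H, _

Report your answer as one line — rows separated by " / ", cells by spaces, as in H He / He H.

(r1,c1) = Li
(r1,c4) = B
(r3,c2) = Be
(r3,c3) = H
(r4,c1) = H
(r4,c4) = Be
(r4,c5) = Li
(r5,c5) = Be
(r2,c3) = Li
(r2,c5) = H
(r3,c1) = He

Li H Be B He / Be B Li He H / He Be H Li B / H He B Be Li / B Li He H Be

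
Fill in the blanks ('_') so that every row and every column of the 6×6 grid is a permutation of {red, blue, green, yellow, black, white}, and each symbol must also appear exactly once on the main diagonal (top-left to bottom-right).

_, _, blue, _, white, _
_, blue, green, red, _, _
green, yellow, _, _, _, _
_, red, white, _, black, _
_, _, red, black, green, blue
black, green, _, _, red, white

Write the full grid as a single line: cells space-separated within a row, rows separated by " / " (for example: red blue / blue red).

red black blue green white yellow / white blue green red yellow black / green yellow black white blue red / blue red white yellow black green / yellow white red black green blue / black green yellow blue red white

Cell (r1,c2): row 1 has {blue,white}; column 2 has {red,blue,green,yellow} → black.
Cell (r2,c5): row 2 has {red,blue,green}; column 5 has {red,green,black,white} → yellow.
Cell (r2,c6): row 2 has {red,blue,green,yellow}; column 6 has {blue,white} → black.
Cell (r3,c3): row 3 has {green,yellow}; column 3 has {red,blue,green,white}; the diagonal has {blue,green,white} → black.
Cell (r3,c5): row 3 has {green,yellow,black}; column 5 has {red,green,yellow,black,white} → blue.
Cell (r3,c6): row 3 has {blue,green,yellow,black}; column 6 has {blue,black,white} → red.
Cell (r4,c4): row 4 has {red,black,white}; column 4 has {red,black}; the diagonal has {blue,green,black,white} → yellow.
Cell (r4,c6): row 4 has {red,yellow,black,white}; column 6 has {red,blue,black,white} → green.
Cell (r5,c2): row 5 has {red,blue,green,black}; column 2 has {red,blue,green,yellow,black} → white.
Cell (r6,c3): row 6 has {red,green,black,white}; column 3 has {red,blue,green,black,white} → yellow.
Cell (r6,c4): row 6 has {red,green,yellow,black,white}; column 4 has {red,yellow,black} → blue.
Cell (r1,c1): row 1 has {blue,black,white}; column 1 has {green,black}; the diagonal has {blue,green,yellow,black,white} → red.
Cell (r1,c4): row 1 has {red,blue,black,white}; column 4 has {red,blue,yellow,black} → green.
Cell (r1,c6): row 1 has {red,blue,green,black,white}; column 6 has {red,blue,green,black,white} → yellow.
Cell (r2,c1): row 2 has {red,blue,green,yellow,black}; column 1 has {red,green,black} → white.
Cell (r3,c4): row 3 has {red,blue,green,yellow,black}; column 4 has {red,blue,green,yellow,black} → white.
Cell (r4,c1): row 4 has {red,green,yellow,black,white}; column 1 has {red,green,black,white} → blue.
Cell (r5,c1): row 5 has {red,blue,green,black,white}; column 1 has {red,blue,green,black,white} → yellow.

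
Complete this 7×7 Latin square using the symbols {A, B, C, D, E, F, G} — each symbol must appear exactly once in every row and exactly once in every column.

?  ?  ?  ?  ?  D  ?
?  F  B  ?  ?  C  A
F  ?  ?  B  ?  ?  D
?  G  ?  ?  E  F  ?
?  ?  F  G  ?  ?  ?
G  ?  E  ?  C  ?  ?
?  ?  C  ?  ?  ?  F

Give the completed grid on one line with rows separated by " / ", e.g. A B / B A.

E B A C F D G / D F B E G C A / F C G B A E D / B G D A E F C / C A F G D B E / G D E F C A B / A E C D B G F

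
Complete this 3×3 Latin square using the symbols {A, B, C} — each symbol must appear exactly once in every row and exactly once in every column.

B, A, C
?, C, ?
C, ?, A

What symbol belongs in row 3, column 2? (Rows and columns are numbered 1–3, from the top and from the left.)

B

Cell (r2,c1): row 2 has {C}; column 1 has {B,C} → A.
Cell (r2,c3): row 2 has {A,C}; column 3 has {A,C} → B.
Cell (r3,c2): row 3 has {A,C}; column 2 has {A,C} → B.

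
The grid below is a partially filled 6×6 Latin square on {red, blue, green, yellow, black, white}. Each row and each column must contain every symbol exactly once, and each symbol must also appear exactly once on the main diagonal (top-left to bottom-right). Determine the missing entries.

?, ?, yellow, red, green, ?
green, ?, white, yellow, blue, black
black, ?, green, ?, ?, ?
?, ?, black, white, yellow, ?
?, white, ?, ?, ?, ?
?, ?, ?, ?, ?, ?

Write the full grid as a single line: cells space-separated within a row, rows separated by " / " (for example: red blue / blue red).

At row 1, column 1: row 1 has {red,green,yellow}; column 1 has {green,black}; the diagonal has {green,white}; that leaves blue.
At row 1, column 2: row 1 has {red,blue,green,yellow}; column 2 has {white}; that leaves black.
At row 1, column 6: row 1 has {red,blue,green,yellow,black}; column 6 has {black}; that leaves white.
At row 2, column 2: row 2 has {blue,green,yellow,black,white}; column 2 has {black,white}; the diagonal has {blue,green,white}; that leaves red.
At row 3, column 4: row 3 has {green,black}; column 4 has {red,yellow,white}; that leaves blue.
At row 4, column 1: row 4 has {yellow,black,white}; column 1 has {blue,green,black}; that leaves red.
At row 5, column 1: row 5 has {white}; column 1 has {red,blue,green,black}; that leaves yellow.
At row 5, column 5: row 5 has {yellow,white}; column 5 has {blue,green,yellow}; the diagonal has {red,blue,green,white}; that leaves black.
At row 6, column 1: row 6 is empty so far; column 1 has {red,blue,green,yellow,black}; that leaves white.
At row 6, column 5: row 6 has {white}; column 5 has {blue,green,yellow,black}; that leaves red.
At row 6, column 6: row 6 has {red,white}; column 6 has {black,white}; the diagonal has {red,blue,green,black,white}; that leaves yellow.
At row 3, column 2: row 3 has {blue,green,black}; column 2 has {red,black,white}; that leaves yellow.
At row 3, column 5: row 3 has {blue,green,yellow,black}; column 5 has {red,blue,green,yellow,black}; that leaves white.
At row 3, column 6: row 3 has {blue,green,yellow,black,white}; column 6 has {yellow,black,white}; that leaves red.
At row 5, column 4: row 5 has {yellow,black,white}; column 4 has {red,blue,yellow,white}; that leaves green.
At row 5, column 6: row 5 has {green,yellow,black,white}; column 6 has {red,yellow,black,white}; that leaves blue.
At row 6, column 3: row 6 has {red,yellow,white}; column 3 has {green,yellow,black,white}; that leaves blue.
At row 6, column 4: row 6 has {red,blue,yellow,white}; column 4 has {red,blue,green,yellow,white}; that leaves black.
At row 4, column 6: row 4 has {red,yellow,black,white}; column 6 has {red,blue,yellow,black,white}; that leaves green.
At row 5, column 3: row 5 has {blue,green,yellow,black,white}; column 3 has {blue,green,yellow,black,white}; that leaves red.
At row 6, column 2: row 6 has {red,blue,yellow,black,white}; column 2 has {red,yellow,black,white}; that leaves green.
At row 4, column 2: row 4 has {red,green,yellow,black,white}; column 2 has {red,green,yellow,black,white}; that leaves blue.

blue black yellow red green white / green red white yellow blue black / black yellow green blue white red / red blue black white yellow green / yellow white red green black blue / white green blue black red yellow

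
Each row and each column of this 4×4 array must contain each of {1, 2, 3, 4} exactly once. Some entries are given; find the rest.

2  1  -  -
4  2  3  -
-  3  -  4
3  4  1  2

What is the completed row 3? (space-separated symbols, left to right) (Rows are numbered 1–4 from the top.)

1 3 2 4

(r1,c3) = 4
(r1,c4) = 3
(r2,c4) = 1
(r3,c1) = 1
(r3,c3) = 2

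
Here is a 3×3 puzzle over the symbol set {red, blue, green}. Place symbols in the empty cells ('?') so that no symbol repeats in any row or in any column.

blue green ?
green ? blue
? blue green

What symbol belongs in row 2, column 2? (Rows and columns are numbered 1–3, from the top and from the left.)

At row 1, column 3: row 1 has {blue,green}; column 3 has {blue,green}; that leaves red.
At row 2, column 2: row 2 has {blue,green}; column 2 has {blue,green}; that leaves red.

red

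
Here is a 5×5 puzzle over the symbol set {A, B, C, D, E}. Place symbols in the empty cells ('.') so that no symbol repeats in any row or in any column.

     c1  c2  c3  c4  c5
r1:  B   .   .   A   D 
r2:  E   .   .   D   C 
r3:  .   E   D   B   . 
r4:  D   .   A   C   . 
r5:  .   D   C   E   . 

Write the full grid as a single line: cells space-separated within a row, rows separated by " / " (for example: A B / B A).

row 1 has {A,B,D}; column 2 has {D,E} — only C is left for (r1,c2).
row 1 has {A,B,C,D}; column 3 has {A,C,D} — only E is left for (r1,c3).
row 2 has {C,D,E}; column 3 has {A,C,D,E} — only B is left for (r2,c3).
row 3 has {B,D,E}; column 5 has {C,D} — only A is left for (r3,c5).
row 4 has {A,C,D}; column 2 has {C,D,E} — only B is left for (r4,c2).
row 4 has {A,B,C,D}; column 5 has {A,C,D} — only E is left for (r4,c5).
row 5 has {C,D,E}; column 1 has {B,D,E} — only A is left for (r5,c1).
row 5 has {A,C,D,E}; column 5 has {A,C,D,E} — only B is left for (r5,c5).
row 2 has {B,C,D,E}; column 2 has {B,C,D,E} — only A is left for (r2,c2).
row 3 has {A,B,D,E}; column 1 has {A,B,D,E} — only C is left for (r3,c1).

B C E A D / E A B D C / C E D B A / D B A C E / A D C E B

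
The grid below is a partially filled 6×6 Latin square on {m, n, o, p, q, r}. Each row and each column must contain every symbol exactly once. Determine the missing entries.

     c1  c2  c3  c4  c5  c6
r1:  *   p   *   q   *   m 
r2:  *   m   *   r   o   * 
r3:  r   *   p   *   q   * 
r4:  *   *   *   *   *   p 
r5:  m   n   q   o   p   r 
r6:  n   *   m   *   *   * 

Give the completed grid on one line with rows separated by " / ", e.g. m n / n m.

Cell (r1,c1): row 1 has {m,p,q}; column 1 has {m,n,r} → o.
Cell (r2,c3): row 2 has {m,o,r}; column 3 has {m,p,q} → n.
Cell (r2,c6): row 2 has {m,n,o,r}; column 6 has {m,p,r} → q.
Cell (r3,c2): row 3 has {p,q,r}; column 2 has {m,n,p} → o.
Cell (r3,c6): row 3 has {o,p,q,r}; column 6 has {m,p,q,r} → n.
Cell (r4,c1): row 4 has {p}; column 1 has {m,n,o,r} → q.
Cell (r4,c2): row 4 has {p,q}; column 2 has {m,n,o,p} → r.
Cell (r4,c3): row 4 has {p,q,r}; column 3 has {m,n,p,q} → o.
Cell (r6,c2): row 6 has {m,n}; column 2 has {m,n,o,p,r} → q.
Cell (r6,c4): row 6 has {m,n,q}; column 4 has {o,q,r} → p.
Cell (r6,c5): row 6 has {m,n,p,q}; column 5 has {o,p,q} → r.
Cell (r6,c6): row 6 has {m,n,p,q,r}; column 6 has {m,n,p,q,r} → o.
Cell (r1,c3): row 1 has {m,o,p,q}; column 3 has {m,n,o,p,q} → r.
Cell (r1,c5): row 1 has {m,o,p,q,r}; column 5 has {o,p,q,r} → n.
Cell (r2,c1): row 2 has {m,n,o,q,r}; column 1 has {m,n,o,q,r} → p.
Cell (r3,c4): row 3 has {n,o,p,q,r}; column 4 has {o,p,q,r} → m.
Cell (r4,c4): row 4 has {o,p,q,r}; column 4 has {m,o,p,q,r} → n.
Cell (r4,c5): row 4 has {n,o,p,q,r}; column 5 has {n,o,p,q,r} → m.

o p r q n m / p m n r o q / r o p m q n / q r o n m p / m n q o p r / n q m p r o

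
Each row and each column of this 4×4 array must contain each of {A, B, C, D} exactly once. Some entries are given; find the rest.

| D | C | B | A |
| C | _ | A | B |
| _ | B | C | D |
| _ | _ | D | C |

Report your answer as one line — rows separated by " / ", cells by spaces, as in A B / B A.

D C B A / C D A B / A B C D / B A D C

(r2,c2) = D
(r3,c1) = A
(r4,c1) = B
(r4,c2) = A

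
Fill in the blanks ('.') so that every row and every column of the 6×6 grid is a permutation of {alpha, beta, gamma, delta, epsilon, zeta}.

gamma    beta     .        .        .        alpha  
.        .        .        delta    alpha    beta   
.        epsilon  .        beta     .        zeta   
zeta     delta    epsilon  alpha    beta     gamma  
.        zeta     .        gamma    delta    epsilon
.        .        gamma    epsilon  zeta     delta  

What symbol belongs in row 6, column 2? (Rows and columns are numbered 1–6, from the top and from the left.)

Cell (r1,c4): row 1 has {alpha,beta,gamma}; column 4 has {alpha,beta,gamma,delta,epsilon} → zeta.
Cell (r1,c5): row 1 has {alpha,beta,gamma,zeta}; column 5 has {alpha,beta,delta,zeta} → epsilon.
Cell (r2,c1): row 2 has {alpha,beta,delta}; column 1 has {gamma,zeta} → epsilon.
Cell (r2,c2): row 2 has {alpha,beta,delta,epsilon}; column 2 has {beta,delta,epsilon,zeta} → gamma.
Cell (r2,c3): row 2 has {alpha,beta,gamma,delta,epsilon}; column 3 has {gamma,epsilon} → zeta.
Cell (r3,c5): row 3 has {beta,epsilon,zeta}; column 5 has {alpha,beta,delta,epsilon,zeta} → gamma.
Cell (r6,c2): row 6 has {gamma,delta,epsilon,zeta}; column 2 has {beta,gamma,delta,epsilon,zeta} → alpha.

alpha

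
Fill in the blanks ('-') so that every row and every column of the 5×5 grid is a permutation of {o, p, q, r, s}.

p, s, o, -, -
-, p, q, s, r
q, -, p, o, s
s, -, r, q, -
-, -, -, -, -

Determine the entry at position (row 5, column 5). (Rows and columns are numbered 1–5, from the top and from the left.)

o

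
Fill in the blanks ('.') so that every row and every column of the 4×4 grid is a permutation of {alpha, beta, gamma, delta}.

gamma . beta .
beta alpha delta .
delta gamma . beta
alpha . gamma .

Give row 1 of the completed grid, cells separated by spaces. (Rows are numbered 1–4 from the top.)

(r1,c2) = delta
(r1,c4) = alpha

gamma delta beta alpha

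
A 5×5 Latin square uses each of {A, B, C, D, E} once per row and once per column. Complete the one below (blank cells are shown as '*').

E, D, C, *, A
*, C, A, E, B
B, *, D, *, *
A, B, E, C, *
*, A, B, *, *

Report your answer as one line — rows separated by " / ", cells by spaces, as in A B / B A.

E D C B A / D C A E B / B E D A C / A B E C D / C A B D E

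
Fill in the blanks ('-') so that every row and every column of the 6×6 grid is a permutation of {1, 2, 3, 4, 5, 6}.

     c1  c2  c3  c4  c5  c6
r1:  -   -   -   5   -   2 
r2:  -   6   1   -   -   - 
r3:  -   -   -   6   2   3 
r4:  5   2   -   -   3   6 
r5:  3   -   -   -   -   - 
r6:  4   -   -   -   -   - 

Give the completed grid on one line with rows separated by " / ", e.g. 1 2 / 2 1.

At row 2, column 1: row 2 has {1,6}; column 1 has {3,4,5}; that leaves 2.
At row 3, column 1: row 3 has {2,3,6}; column 1 has {2,3,4,5}; that leaves 1.
At row 4, column 3: row 4 has {2,3,5,6}; column 3 has {1}; that leaves 4.
At row 4, column 4: row 4 has {2,3,4,5,6}; column 4 has {5,6}; that leaves 1.
At row 1, column 1: row 1 has {2,5}; column 1 has {1,2,3,4,5}; that leaves 6.
At row 1, column 3: row 1 has {2,5,6}; column 3 has {1,4}; that leaves 3.
At row 3, column 3: row 3 has {1,2,3,6}; column 3 has {1,3,4}; that leaves 5.
At row 3, column 2: row 3 has {1,2,3,5,6}; column 2 has {2,6}; that leaves 4.
At row 1, column 2: row 1 has {2,3,5,6}; column 2 has {2,4,6}; that leaves 1.
At row 1, column 5: row 1 has {1,2,3,5,6}; column 5 has {2,3}; that leaves 4.
At row 2, column 5: row 2 has {1,2,6}; column 5 has {2,3,4}; that leaves 5.
At row 2, column 6: row 2 has {1,2,5,6}; column 6 has {2,3,6}; that leaves 4.
At row 5, column 2: row 5 has {3}; column 2 has {1,2,4,6}; that leaves 5.
At row 5, column 6: row 5 has {3,5}; column 6 has {2,3,4,6}; that leaves 1.
At row 6, column 2: row 6 has {4}; column 2 has {1,2,4,5,6}; that leaves 3.
At row 6, column 4: row 6 has {3,4}; column 4 has {1,5,6}; that leaves 2.
At row 6, column 6: row 6 has {2,3,4}; column 6 has {1,2,3,4,6}; that leaves 5.
At row 2, column 4: row 2 has {1,2,4,5,6}; column 4 has {1,2,5,6}; that leaves 3.
At row 5, column 4: row 5 has {1,3,5}; column 4 has {1,2,3,5,6}; that leaves 4.
At row 5, column 5: row 5 has {1,3,4,5}; column 5 has {2,3,4,5}; that leaves 6.
At row 6, column 3: row 6 has {2,3,4,5}; column 3 has {1,3,4,5}; that leaves 6.
At row 6, column 5: row 6 has {2,3,4,5,6}; column 5 has {2,3,4,5,6}; that leaves 1.
At row 5, column 3: row 5 has {1,3,4,5,6}; column 3 has {1,3,4,5,6}; that leaves 2.

6 1 3 5 4 2 / 2 6 1 3 5 4 / 1 4 5 6 2 3 / 5 2 4 1 3 6 / 3 5 2 4 6 1 / 4 3 6 2 1 5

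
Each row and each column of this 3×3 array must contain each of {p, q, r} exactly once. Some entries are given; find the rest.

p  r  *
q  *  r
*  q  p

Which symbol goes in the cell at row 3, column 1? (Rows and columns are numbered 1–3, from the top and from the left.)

r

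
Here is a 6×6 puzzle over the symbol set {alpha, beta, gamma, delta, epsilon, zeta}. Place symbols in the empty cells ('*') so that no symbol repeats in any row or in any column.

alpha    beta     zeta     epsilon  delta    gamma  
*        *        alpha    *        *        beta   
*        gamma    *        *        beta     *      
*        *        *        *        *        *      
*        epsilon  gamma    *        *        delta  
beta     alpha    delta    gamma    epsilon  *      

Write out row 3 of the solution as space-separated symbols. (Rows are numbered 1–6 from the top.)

delta gamma epsilon zeta beta alpha

(r3,c3) = epsilon
(r4,c3) = beta
(r5,c1) = zeta
(r5,c5) = alpha
(r6,c6) = zeta
(r3,c1) = delta
(r3,c6) = alpha
(r4,c6) = epsilon
(r5,c4) = beta
(r3,c4) = zeta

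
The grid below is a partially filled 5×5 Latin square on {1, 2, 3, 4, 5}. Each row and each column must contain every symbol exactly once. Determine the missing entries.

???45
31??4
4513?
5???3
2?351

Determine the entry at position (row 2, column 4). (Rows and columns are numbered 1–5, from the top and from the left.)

2

At row 1, column 1: row 1 has {4,5}; column 1 has {2,3,4,5}; that leaves 1.
At row 1, column 3: row 1 has {1,4,5}; column 3 has {1,3}; that leaves 2.
At row 2, column 3: row 2 has {1,3,4}; column 3 has {1,2,3}; that leaves 5.
At row 2, column 4: row 2 has {1,3,4,5}; column 4 has {3,4,5}; that leaves 2.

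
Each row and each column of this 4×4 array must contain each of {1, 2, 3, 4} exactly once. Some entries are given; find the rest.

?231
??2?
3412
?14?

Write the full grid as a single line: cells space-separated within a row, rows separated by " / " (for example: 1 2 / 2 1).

At row 1, column 1: row 1 has {1,2,3}; column 1 has {3}; that leaves 4.
At row 2, column 1: row 2 has {2}; column 1 has {3,4}; that leaves 1.
At row 2, column 2: row 2 has {1,2}; column 2 has {1,2,4}; that leaves 3.
At row 2, column 4: row 2 has {1,2,3}; column 4 has {1,2}; that leaves 4.
At row 4, column 1: row 4 has {1,4}; column 1 has {1,3,4}; that leaves 2.
At row 4, column 4: row 4 has {1,2,4}; column 4 has {1,2,4}; that leaves 3.

4 2 3 1 / 1 3 2 4 / 3 4 1 2 / 2 1 4 3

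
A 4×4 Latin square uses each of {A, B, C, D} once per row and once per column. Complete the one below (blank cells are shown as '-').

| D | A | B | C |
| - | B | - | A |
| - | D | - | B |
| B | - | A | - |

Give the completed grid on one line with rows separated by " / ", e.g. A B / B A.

D A B C / C B D A / A D C B / B C A D

(r2,c1) = C
(r2,c3) = D
(r3,c1) = A
(r3,c3) = C
(r4,c2) = C
(r4,c4) = D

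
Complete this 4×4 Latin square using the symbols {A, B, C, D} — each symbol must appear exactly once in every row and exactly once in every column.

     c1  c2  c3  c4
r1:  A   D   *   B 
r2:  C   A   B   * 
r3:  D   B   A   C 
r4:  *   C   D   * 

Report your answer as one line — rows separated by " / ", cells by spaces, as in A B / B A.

Cell (r1,c3): row 1 has {A,B,D}; column 3 has {A,B,D} → C.
Cell (r2,c4): row 2 has {A,B,C}; column 4 has {B,C} → D.
Cell (r4,c1): row 4 has {C,D}; column 1 has {A,C,D} → B.
Cell (r4,c4): row 4 has {B,C,D}; column 4 has {B,C,D} → A.

A D C B / C A B D / D B A C / B C D A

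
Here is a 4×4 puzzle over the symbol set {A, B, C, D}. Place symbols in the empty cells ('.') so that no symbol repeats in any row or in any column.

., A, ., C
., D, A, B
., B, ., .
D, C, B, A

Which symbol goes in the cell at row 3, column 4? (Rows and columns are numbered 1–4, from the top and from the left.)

(r1,c1) = B
(r1,c3) = D
(r2,c1) = C
(r3,c1) = A
(r3,c3) = C
(r3,c4) = D

D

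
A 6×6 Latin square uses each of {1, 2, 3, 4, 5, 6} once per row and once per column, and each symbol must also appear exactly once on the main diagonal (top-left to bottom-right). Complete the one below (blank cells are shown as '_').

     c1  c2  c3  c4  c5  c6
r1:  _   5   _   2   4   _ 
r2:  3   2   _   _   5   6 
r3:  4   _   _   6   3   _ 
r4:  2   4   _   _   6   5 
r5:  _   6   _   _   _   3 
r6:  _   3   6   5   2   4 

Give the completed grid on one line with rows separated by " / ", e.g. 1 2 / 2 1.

(r1,c6) = 1
(r3,c2) = 1
(r3,c3) = 5
(r3,c6) = 2
(r5,c5) = 1
(r6,c1) = 1
(r1,c1) = 6
(r1,c3) = 3
(r4,c3) = 1
(r4,c4) = 3
(r5,c1) = 5
(r5,c4) = 4
(r2,c3) = 4
(r2,c4) = 1
(r5,c3) = 2

6 5 3 2 4 1 / 3 2 4 1 5 6 / 4 1 5 6 3 2 / 2 4 1 3 6 5 / 5 6 2 4 1 3 / 1 3 6 5 2 4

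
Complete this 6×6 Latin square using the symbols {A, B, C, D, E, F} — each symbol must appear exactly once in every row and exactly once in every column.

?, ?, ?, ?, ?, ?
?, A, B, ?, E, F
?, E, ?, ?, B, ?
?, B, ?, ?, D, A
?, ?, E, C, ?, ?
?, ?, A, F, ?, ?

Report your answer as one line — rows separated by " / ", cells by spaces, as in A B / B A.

At row 2, column 4: row 2 has {A,B,E,F}; column 4 has {C,F}; that leaves D.
At row 3, column 4: row 3 has {B,E}; column 4 has {C,D,F}; that leaves A.
At row 4, column 4: row 4 has {A,B,D}; column 4 has {A,C,D,F}; that leaves E.
At row 6, column 5: row 6 has {A,F}; column 5 has {B,D,E}; that leaves C.
At row 1, column 4: row 1 is empty so far; column 4 has {A,C,D,E,F}; that leaves B.
At row 2, column 1: row 2 has {A,B,D,E,F}; column 1 is empty so far; that leaves C.
At row 4, column 1: row 4 has {A,B,D,E}; column 1 has {C}; that leaves F.
At row 4, column 3: row 4 has {A,B,D,E,F}; column 3 has {A,B,E}; that leaves C.
At row 6, column 2: row 6 has {A,C,F}; column 2 has {A,B,E}; that leaves D.
At row 3, column 1: row 3 has {A,B,E}; column 1 has {C,F}; that leaves D.
At row 3, column 3: row 3 has {A,B,D,E}; column 3 has {A,B,C,E}; that leaves F.
At row 3, column 6: row 3 has {A,B,D,E,F}; column 6 has {A,F}; that leaves C.
At row 5, column 2: row 5 has {C,E}; column 2 has {A,B,D,E}; that leaves F.
At row 5, column 5: row 5 has {C,E,F}; column 5 has {B,C,D,E}; that leaves A.
At row 1, column 2: row 1 has {B}; column 2 has {A,B,D,E,F}; that leaves C.
At row 1, column 3: row 1 has {B,C}; column 3 has {A,B,C,E,F}; that leaves D.
At row 1, column 5: row 1 has {B,C,D}; column 5 has {A,B,C,D,E}; that leaves F.
At row 1, column 6: row 1 has {B,C,D,F}; column 6 has {A,C,F}; that leaves E.
At row 5, column 1: row 5 has {A,C,E,F}; column 1 has {C,D,F}; that leaves B.
At row 5, column 6: row 5 has {A,B,C,E,F}; column 6 has {A,C,E,F}; that leaves D.
At row 6, column 1: row 6 has {A,C,D,F}; column 1 has {B,C,D,F}; that leaves E.
At row 6, column 6: row 6 has {A,C,D,E,F}; column 6 has {A,C,D,E,F}; that leaves B.
At row 1, column 1: row 1 has {B,C,D,E,F}; column 1 has {B,C,D,E,F}; that leaves A.

A C D B F E / C A B D E F / D E F A B C / F B C E D A / B F E C A D / E D A F C B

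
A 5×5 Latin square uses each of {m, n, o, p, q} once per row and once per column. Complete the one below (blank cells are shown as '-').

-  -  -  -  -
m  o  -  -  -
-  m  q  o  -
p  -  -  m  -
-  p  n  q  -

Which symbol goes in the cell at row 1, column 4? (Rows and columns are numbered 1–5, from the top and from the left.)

Cell (r2,c3): row 2 has {m,o}; column 3 has {n,q} → p.
Cell (r2,c4): row 2 has {m,o,p}; column 4 has {m,o,q} → n.
Cell (r2,c5): row 2 has {m,n,o,p}; column 5 is empty so far → q.
Cell (r3,c1): row 3 has {m,o,q}; column 1 has {m,p} → n.
Cell (r3,c5): row 3 has {m,n,o,q}; column 5 has {q} → p.
Cell (r4,c3): row 4 has {m,p}; column 3 has {n,p,q} → o.
Cell (r4,c5): row 4 has {m,o,p}; column 5 has {p,q} → n.
Cell (r5,c1): row 5 has {n,p,q}; column 1 has {m,n,p} → o.
Cell (r5,c5): row 5 has {n,o,p,q}; column 5 has {n,p,q} → m.
Cell (r1,c1): row 1 is empty so far; column 1 has {m,n,o,p} → q.
Cell (r1,c2): row 1 has {q}; column 2 has {m,o,p} → n.
Cell (r1,c3): row 1 has {n,q}; column 3 has {n,o,p,q} → m.
Cell (r1,c4): row 1 has {m,n,q}; column 4 has {m,n,o,q} → p.

p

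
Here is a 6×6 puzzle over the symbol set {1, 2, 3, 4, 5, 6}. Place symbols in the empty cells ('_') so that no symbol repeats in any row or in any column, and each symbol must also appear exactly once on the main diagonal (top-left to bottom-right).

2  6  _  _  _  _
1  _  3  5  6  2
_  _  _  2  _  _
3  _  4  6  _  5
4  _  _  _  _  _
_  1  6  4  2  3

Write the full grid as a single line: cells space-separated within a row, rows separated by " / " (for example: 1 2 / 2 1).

2 6 5 3 4 1 / 1 4 3 5 6 2 / 6 5 1 2 3 4 / 3 2 4 6 1 5 / 4 3 2 1 5 6 / 5 1 6 4 2 3

row 2 has {1,2,3,5,6}; column 2 has {1,6}; the diagonal has {2,3,6} — only 4 is left for (r2,c2).
row 4 has {3,4,5,6}; column 2 has {1,4,6} — only 2 is left for (r4,c2).
row 4 has {2,3,4,5,6}; column 5 has {2,6} — only 1 is left for (r4,c5).
row 5 has {4}; column 5 has {1,2,6}; the diagonal has {2,3,4,6} — only 5 is left for (r5,c5).
row 6 has {1,2,3,4,6}; column 1 has {1,2,3,4} — only 5 is left for (r6,c1).
row 3 has {2}; column 1 has {1,2,3,4,5} — only 6 is left for (r3,c1).
row 3 has {2,6}; column 3 has {3,4,6}; the diagonal has {2,3,4,5,6} — only 1 is left for (r3,c3).
row 3 has {1,2,6}; column 6 has {2,3,5} — only 4 is left for (r3,c6).
row 5 has {4,5}; column 2 has {1,2,4,6} — only 3 is left for (r5,c2).
row 5 has {3,4,5}; column 3 has {1,3,4,6} — only 2 is left for (r5,c3).
row 5 has {2,3,4,5}; column 4 has {2,4,5,6} — only 1 is left for (r5,c4).
row 5 has {1,2,3,4,5}; column 6 has {2,3,4,5} — only 6 is left for (r5,c6).
row 1 has {2,6}; column 3 has {1,2,3,4,6} — only 5 is left for (r1,c3).
row 1 has {2,5,6}; column 4 has {1,2,4,5,6} — only 3 is left for (r1,c4).
row 1 has {2,3,5,6}; column 5 has {1,2,5,6} — only 4 is left for (r1,c5).
row 1 has {2,3,4,5,6}; column 6 has {2,3,4,5,6} — only 1 is left for (r1,c6).
row 3 has {1,2,4,6}; column 2 has {1,2,3,4,6} — only 5 is left for (r3,c2).
row 3 has {1,2,4,5,6}; column 5 has {1,2,4,5,6} — only 3 is left for (r3,c5).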